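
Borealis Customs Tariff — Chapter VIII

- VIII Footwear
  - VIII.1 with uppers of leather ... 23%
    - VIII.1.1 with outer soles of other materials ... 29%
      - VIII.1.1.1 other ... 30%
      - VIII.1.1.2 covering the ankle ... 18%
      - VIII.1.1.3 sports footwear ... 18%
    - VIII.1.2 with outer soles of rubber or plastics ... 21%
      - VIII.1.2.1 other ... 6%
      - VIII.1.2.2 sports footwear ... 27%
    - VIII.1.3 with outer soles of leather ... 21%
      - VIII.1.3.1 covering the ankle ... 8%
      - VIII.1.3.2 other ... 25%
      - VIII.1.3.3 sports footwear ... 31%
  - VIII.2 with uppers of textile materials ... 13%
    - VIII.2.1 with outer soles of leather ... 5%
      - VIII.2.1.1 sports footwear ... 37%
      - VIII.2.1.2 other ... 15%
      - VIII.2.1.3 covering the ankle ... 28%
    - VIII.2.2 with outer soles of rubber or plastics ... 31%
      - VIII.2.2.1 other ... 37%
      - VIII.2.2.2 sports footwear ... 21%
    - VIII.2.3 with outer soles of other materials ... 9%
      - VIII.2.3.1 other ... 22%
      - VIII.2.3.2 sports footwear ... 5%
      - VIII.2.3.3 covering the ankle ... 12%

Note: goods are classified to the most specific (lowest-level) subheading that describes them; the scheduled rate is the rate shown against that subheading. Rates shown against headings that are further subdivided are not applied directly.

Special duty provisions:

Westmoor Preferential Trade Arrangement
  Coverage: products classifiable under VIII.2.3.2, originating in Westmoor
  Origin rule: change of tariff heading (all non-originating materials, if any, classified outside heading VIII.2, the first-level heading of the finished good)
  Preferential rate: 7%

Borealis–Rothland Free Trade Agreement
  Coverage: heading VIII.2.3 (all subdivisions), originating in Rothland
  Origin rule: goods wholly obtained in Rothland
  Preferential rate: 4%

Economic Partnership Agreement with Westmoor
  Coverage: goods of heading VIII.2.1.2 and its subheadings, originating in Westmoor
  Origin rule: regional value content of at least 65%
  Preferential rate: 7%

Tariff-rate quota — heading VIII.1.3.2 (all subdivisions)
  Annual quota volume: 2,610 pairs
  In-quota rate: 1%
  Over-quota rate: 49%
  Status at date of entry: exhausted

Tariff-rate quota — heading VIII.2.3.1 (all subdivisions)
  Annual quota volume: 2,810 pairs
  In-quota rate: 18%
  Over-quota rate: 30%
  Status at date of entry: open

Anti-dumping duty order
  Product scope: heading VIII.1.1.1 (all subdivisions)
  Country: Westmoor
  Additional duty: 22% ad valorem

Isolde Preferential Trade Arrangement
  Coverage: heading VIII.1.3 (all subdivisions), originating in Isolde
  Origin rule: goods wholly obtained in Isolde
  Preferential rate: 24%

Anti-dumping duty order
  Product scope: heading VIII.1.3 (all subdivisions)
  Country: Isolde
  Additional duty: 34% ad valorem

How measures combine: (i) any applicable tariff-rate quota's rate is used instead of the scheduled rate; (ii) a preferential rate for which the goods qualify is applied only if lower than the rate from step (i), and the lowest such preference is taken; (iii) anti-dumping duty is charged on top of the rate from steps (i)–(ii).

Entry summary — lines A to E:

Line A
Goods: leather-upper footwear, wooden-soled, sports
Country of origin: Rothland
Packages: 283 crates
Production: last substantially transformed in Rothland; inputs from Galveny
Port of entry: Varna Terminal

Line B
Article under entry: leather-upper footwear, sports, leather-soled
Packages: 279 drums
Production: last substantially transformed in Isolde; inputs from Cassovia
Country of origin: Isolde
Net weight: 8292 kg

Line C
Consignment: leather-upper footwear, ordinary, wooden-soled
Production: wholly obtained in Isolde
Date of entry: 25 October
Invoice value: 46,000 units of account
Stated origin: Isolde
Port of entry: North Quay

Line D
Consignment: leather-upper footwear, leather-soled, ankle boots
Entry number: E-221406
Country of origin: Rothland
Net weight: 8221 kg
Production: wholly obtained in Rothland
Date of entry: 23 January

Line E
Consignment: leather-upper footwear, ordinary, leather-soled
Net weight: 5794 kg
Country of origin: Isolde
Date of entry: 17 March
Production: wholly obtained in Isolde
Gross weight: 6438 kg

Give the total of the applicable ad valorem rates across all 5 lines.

179%

Line A: leather-upper → VIII.1; wooden-soled → VIII.1.1; sports → VIII.1.1.3. Scheduled 18%. Rothland agreement on VIII.2.3: VIII.1.1.3 not covered. → 18%.
Line B: leather-upper → VIII.1; leather-soled → VIII.1.3; sports → VIII.1.3.3. Scheduled 31%. Isolde agreement on VIII.1.3: not wholly obtained; anti-dumping (Isolde, VIII.1.3): +34%; total 31% + 34% = 65%. → 65%.
Line C: leather-upper → VIII.1; wooden-soled → VIII.1.1; ordinary → VIII.1.1.1. Scheduled 30%. Isolde agreement on VIII.1.3: VIII.1.1.1 not covered. → 30%.
Line D: leather-upper → VIII.1; leather-soled → VIII.1.3; ankle boots → VIII.1.3.1. Scheduled 8%. Rothland agreement on VIII.2.3: VIII.1.3.1 not covered. → 8%.
Line E: leather-upper → VIII.1; leather-soled → VIII.1.3; ordinary → VIII.1.3.2. Scheduled 25%. quota on VIII.1.3.2 exhausted → over-quota 49%; Isolde agreement on VIII.1.3: wholly obtained → 24% available; preferential 24%; anti-dumping (Isolde, VIII.1.3): +34%; total 24% + 34% = 58%. → 58%.
Sum: 18% + 65% + 30% + 8% + 58% = 179%.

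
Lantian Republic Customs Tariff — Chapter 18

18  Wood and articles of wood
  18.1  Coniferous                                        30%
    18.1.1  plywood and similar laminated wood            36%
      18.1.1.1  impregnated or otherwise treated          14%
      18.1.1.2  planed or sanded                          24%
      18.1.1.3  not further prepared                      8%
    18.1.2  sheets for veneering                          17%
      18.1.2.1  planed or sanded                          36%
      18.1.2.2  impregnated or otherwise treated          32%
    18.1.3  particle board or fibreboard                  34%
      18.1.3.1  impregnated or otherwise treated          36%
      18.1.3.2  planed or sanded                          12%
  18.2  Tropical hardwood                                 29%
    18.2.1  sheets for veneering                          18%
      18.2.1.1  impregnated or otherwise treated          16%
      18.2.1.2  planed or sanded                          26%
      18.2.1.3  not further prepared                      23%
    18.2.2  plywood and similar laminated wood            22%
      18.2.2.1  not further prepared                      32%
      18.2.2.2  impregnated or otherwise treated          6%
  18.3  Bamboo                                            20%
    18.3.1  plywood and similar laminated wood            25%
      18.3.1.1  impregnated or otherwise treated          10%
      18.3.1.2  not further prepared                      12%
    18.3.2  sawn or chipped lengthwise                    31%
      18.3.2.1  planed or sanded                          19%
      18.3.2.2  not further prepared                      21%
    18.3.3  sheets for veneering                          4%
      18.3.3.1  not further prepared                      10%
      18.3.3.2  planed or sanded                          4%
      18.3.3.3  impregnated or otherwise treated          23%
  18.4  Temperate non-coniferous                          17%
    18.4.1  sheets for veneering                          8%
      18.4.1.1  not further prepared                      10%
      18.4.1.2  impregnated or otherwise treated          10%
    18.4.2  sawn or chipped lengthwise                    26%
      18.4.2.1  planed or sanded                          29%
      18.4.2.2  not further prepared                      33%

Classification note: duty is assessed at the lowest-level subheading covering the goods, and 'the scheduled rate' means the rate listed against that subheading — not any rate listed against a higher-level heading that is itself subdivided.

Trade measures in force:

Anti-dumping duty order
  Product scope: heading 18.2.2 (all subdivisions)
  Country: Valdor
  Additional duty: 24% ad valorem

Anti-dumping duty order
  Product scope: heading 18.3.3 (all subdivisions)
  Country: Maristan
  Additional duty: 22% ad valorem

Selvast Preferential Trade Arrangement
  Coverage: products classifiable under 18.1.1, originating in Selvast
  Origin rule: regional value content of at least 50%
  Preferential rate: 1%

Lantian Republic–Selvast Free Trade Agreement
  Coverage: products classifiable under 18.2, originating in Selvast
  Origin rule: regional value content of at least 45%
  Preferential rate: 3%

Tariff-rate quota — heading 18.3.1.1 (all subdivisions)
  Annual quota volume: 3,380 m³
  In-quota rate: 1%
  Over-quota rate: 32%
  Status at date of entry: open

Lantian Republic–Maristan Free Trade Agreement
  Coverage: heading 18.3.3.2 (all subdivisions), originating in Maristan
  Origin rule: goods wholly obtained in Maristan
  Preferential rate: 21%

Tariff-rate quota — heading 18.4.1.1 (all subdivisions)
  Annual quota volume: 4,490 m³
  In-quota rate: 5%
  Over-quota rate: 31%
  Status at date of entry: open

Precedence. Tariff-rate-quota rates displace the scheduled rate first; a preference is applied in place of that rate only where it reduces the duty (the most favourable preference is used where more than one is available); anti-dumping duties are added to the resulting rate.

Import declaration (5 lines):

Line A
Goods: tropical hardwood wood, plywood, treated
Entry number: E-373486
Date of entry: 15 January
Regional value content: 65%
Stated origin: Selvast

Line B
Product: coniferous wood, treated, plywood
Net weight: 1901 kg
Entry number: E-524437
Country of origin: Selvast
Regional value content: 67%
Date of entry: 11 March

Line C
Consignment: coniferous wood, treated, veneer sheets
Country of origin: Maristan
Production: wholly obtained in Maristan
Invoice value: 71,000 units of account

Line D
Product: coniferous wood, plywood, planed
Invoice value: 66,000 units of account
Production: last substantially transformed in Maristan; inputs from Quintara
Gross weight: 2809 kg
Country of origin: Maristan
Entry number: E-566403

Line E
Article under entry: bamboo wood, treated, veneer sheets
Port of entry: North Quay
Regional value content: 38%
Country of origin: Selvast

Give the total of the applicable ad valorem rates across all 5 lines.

Line A: tropical hardwood → 18.2; plywood → 18.2.2; treated → 18.2.2.2. Scheduled 6%. Selvast agreement on 18.1.1: 18.2.2.2 not covered; Selvast agreement on 18.2: RVC ≥ 45% → 3% available; preferential 3%. → 3%.
Line B: coniferous → 18.1; plywood → 18.1.1; treated → 18.1.1.1. Scheduled 14%. Selvast agreement on 18.1.1: RVC ≥ 50% → 1% available; Selvast agreement on 18.2: 18.1.1.1 not covered; preferential 1%. → 1%.
Line C: coniferous → 18.1; veneer sheets → 18.1.2; treated → 18.1.2.2. Scheduled 32%. Maristan agreement on 18.3.3.2: 18.1.2.2 not covered. → 32%.
Line D: coniferous → 18.1; plywood → 18.1.1; planed → 18.1.1.2. Scheduled 24%. Maristan agreement on 18.3.3.2: 18.1.1.2 not covered. → 24%.
Line E: bamboo → 18.3; veneer sheets → 18.3.3; treated → 18.3.3.3. Scheduled 23%. Selvast agreement on 18.1.1: 18.3.3.3 not covered; Selvast agreement on 18.2: 18.3.3.3 not covered. → 23%.
Sum: 3% + 1% + 32% + 24% + 23% = 83%.

83%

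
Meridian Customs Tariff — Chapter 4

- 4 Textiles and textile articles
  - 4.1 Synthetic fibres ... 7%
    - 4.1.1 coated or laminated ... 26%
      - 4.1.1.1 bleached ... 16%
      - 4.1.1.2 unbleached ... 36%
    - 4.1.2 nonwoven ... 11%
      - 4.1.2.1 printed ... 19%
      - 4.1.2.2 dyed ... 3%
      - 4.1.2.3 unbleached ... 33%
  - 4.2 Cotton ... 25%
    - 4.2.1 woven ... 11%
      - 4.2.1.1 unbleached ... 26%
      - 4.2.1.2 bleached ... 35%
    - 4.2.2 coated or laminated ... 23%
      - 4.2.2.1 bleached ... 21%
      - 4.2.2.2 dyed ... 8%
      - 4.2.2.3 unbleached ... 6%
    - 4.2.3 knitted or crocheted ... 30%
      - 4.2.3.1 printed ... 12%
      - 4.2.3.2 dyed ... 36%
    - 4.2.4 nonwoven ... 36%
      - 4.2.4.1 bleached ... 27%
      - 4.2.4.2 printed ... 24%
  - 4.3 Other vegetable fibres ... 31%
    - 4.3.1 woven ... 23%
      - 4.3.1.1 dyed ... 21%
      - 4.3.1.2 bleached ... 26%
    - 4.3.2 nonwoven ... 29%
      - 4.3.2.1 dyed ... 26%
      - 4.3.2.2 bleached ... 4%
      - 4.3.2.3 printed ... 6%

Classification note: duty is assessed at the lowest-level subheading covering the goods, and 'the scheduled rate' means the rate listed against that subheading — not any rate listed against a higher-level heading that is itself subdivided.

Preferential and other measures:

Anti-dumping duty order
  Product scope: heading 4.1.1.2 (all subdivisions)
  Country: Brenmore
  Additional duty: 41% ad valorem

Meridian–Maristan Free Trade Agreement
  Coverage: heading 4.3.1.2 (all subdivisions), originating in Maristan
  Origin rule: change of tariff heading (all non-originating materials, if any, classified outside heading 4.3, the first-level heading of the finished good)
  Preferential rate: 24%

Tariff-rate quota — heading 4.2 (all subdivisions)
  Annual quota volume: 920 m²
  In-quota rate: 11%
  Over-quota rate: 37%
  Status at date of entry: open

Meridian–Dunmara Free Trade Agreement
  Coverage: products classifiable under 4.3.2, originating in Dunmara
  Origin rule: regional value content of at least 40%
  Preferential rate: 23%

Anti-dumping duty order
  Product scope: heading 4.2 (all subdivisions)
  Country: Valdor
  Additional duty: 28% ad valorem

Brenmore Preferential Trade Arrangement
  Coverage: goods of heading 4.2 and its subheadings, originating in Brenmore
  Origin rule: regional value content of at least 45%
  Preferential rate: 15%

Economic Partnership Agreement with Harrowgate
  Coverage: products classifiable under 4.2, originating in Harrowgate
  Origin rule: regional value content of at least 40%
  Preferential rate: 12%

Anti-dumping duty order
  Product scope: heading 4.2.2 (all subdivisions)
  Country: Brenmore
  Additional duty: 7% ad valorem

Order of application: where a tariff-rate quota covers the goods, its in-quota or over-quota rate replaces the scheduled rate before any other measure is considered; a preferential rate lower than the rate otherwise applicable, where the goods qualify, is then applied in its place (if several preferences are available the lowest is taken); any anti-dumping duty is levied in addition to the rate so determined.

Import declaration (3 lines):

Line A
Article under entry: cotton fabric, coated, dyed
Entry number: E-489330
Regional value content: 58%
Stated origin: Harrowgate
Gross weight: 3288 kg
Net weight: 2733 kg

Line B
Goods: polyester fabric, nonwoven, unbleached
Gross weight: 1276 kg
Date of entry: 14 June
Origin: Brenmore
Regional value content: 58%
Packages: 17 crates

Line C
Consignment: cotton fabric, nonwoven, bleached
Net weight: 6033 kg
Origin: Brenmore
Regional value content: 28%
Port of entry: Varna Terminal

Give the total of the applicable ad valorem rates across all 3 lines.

55%

Line A: cotton → 4.2; coated → 4.2.2; dyed → 4.2.2.2. Scheduled 8%. quota on 4.2 open → in-quota 11%; Harrowgate agreement on 4.2: RVC ≥ 40% → 12% available; preference 12% not lower than 11% → no reduction. → 11%.
Line B: polyester → 4.1; nonwoven → 4.1.2; unbleached → 4.1.2.3. Scheduled 33%. Brenmore agreement on 4.2: 4.1.2.3 not covered. → 33%.
Line C: cotton → 4.2; nonwoven → 4.2.4; bleached → 4.2.4.1. Scheduled 27%. quota on 4.2 open → in-quota 11%; Brenmore agreement on 4.2: RVC < 45%. → 11%.
Sum: 11% + 33% + 11% = 55%.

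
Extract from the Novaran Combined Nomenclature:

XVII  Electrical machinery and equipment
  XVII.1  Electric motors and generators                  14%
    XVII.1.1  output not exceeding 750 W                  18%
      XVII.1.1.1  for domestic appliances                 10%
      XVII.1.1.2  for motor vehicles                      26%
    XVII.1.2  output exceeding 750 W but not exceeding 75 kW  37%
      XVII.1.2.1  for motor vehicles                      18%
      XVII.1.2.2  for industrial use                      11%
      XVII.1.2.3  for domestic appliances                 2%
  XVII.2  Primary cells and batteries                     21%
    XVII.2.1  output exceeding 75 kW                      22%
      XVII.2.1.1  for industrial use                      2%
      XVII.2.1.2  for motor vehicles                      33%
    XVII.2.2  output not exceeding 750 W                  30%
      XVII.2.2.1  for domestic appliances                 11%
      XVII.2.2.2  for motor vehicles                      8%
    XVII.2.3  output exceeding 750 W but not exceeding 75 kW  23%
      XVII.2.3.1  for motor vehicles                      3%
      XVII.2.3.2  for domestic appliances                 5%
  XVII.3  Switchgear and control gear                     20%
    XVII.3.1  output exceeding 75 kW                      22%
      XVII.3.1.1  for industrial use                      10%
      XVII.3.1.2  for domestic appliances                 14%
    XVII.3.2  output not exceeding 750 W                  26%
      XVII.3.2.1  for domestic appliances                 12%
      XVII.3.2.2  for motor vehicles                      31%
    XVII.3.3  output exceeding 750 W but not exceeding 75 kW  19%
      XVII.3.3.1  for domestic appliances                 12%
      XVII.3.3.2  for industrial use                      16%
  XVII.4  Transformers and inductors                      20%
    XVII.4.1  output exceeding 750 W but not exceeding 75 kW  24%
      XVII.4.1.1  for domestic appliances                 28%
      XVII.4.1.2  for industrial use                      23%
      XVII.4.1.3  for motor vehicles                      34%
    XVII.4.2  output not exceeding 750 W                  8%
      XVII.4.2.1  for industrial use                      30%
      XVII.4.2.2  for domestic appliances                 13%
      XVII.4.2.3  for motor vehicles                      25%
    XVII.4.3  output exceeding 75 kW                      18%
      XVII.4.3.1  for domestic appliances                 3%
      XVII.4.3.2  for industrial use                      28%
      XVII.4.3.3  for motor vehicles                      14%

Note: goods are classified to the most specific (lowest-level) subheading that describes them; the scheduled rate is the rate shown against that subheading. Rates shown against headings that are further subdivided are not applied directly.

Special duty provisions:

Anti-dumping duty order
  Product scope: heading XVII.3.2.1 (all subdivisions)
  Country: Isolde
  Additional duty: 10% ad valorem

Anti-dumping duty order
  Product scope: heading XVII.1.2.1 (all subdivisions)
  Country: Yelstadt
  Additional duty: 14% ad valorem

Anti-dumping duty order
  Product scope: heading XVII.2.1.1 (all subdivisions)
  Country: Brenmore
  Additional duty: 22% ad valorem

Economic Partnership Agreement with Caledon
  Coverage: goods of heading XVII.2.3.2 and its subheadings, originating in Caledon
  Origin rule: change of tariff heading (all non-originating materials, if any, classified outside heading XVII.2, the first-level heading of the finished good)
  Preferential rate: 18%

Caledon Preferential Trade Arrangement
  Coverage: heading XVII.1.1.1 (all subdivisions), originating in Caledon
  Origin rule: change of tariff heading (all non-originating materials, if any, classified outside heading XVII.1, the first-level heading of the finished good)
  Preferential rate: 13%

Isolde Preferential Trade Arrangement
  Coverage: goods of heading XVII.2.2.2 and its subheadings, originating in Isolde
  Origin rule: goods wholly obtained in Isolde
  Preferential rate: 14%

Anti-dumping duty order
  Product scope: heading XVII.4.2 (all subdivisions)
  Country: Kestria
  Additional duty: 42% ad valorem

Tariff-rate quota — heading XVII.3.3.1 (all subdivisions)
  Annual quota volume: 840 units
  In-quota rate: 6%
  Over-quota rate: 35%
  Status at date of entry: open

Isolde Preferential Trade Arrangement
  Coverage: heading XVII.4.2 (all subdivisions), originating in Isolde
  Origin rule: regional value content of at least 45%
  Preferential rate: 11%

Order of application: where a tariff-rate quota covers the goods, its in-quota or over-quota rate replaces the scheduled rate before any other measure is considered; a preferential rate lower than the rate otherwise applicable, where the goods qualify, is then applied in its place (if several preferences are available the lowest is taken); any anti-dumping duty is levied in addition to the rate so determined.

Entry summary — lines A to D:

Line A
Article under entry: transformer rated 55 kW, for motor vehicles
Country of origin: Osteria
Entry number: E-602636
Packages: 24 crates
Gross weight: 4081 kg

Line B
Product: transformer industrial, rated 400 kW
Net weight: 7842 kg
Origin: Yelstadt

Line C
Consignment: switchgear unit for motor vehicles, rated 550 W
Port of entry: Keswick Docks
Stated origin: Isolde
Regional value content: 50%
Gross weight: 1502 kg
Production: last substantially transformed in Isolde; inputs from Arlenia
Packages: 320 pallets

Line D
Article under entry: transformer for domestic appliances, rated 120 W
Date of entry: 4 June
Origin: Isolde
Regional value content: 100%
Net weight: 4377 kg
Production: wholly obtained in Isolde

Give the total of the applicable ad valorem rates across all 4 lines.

Line A: transformer → XVII.4; rated 55 kW → XVII.4.1; for motor vehicles → XVII.4.1.3. Scheduled 34%. No special measure applies. → 34%.
Line B: transformer → XVII.4; rated 400 kW → XVII.4.3; industrial → XVII.4.3.2. Scheduled 28%. No special measure applies. → 28%.
Line C: switchgear unit → XVII.3; rated 550 W → XVII.3.2; for motor vehicles → XVII.3.2.2. Scheduled 31%. Isolde agreement on XVII.2.2.2: XVII.3.2.2 not covered; Isolde agreement on XVII.4.2: XVII.3.2.2 not covered. → 31%.
Line D: transformer → XVII.4; rated 120 W → XVII.4.2; for domestic appliances → XVII.4.2.2. Scheduled 13%. Isolde agreement on XVII.2.2.2: XVII.4.2.2 not covered; Isolde agreement on XVII.4.2: RVC ≥ 45% → 11% available; preferential 11%. → 11%.
Sum: 34% + 28% + 31% + 11% = 104%.

104%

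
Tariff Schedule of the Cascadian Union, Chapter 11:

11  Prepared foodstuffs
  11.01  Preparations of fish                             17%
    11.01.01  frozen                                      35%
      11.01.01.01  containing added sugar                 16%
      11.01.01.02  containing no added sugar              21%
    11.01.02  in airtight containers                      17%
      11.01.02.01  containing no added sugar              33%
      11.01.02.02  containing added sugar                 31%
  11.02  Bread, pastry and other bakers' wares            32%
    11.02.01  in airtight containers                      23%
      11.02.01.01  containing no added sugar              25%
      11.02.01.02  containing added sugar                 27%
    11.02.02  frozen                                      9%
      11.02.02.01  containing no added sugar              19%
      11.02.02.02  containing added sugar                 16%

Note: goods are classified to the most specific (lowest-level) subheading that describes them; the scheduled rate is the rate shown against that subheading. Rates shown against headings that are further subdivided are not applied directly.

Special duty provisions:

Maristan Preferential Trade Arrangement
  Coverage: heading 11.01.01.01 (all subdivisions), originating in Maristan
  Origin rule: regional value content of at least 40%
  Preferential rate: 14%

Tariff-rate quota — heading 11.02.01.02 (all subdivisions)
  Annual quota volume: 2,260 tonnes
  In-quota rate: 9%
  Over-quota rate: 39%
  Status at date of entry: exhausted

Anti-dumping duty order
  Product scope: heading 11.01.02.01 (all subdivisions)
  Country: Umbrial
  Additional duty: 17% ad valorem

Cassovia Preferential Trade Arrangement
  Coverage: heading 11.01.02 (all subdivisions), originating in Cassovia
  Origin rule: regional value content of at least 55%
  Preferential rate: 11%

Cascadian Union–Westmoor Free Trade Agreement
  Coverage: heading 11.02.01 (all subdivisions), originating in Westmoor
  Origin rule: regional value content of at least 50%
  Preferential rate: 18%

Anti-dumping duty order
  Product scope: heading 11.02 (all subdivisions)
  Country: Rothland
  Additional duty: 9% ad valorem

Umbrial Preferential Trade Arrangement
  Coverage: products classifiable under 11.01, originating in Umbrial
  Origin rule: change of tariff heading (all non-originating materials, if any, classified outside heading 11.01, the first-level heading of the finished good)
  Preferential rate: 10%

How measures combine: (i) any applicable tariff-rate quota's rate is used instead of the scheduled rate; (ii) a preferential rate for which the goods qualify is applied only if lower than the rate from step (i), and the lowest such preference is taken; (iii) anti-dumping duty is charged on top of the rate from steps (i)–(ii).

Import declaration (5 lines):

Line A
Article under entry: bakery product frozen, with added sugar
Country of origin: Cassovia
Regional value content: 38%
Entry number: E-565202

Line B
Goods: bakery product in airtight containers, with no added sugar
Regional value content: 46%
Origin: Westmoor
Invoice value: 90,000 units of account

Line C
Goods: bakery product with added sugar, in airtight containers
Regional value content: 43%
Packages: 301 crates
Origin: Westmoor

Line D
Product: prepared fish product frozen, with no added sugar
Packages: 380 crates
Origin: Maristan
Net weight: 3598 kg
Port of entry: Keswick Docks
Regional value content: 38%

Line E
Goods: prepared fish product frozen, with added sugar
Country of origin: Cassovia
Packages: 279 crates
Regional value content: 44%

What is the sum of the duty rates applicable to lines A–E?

117%

Line A: bakery product → 11.02; frozen → 11.02.02; with added sugar → 11.02.02.02. Scheduled 16%. Cassovia agreement on 11.01.02: 11.02.02.02 not covered. → 16%.
Line B: bakery product → 11.02; in airtight containers → 11.02.01; with no added sugar → 11.02.01.01. Scheduled 25%. Westmoor agreement on 11.02.01: RVC < 50%. → 25%.
Line C: bakery product → 11.02; in airtight containers → 11.02.01; with added sugar → 11.02.01.02. Scheduled 27%. quota on 11.02.01.02 exhausted → over-quota 39%; Westmoor agreement on 11.02.01: RVC < 50%. → 39%.
Line D: prepared fish product → 11.01; frozen → 11.01.01; with no added sugar → 11.01.01.02. Scheduled 21%. Maristan agreement on 11.01.01.01: 11.01.01.02 not covered. → 21%.
Line E: prepared fish product → 11.01; frozen → 11.01.01; with added sugar → 11.01.01.01. Scheduled 16%. Cassovia agreement on 11.01.02: 11.01.01.01 not covered. → 16%.
Sum: 16% + 25% + 39% + 21% + 16% = 117%.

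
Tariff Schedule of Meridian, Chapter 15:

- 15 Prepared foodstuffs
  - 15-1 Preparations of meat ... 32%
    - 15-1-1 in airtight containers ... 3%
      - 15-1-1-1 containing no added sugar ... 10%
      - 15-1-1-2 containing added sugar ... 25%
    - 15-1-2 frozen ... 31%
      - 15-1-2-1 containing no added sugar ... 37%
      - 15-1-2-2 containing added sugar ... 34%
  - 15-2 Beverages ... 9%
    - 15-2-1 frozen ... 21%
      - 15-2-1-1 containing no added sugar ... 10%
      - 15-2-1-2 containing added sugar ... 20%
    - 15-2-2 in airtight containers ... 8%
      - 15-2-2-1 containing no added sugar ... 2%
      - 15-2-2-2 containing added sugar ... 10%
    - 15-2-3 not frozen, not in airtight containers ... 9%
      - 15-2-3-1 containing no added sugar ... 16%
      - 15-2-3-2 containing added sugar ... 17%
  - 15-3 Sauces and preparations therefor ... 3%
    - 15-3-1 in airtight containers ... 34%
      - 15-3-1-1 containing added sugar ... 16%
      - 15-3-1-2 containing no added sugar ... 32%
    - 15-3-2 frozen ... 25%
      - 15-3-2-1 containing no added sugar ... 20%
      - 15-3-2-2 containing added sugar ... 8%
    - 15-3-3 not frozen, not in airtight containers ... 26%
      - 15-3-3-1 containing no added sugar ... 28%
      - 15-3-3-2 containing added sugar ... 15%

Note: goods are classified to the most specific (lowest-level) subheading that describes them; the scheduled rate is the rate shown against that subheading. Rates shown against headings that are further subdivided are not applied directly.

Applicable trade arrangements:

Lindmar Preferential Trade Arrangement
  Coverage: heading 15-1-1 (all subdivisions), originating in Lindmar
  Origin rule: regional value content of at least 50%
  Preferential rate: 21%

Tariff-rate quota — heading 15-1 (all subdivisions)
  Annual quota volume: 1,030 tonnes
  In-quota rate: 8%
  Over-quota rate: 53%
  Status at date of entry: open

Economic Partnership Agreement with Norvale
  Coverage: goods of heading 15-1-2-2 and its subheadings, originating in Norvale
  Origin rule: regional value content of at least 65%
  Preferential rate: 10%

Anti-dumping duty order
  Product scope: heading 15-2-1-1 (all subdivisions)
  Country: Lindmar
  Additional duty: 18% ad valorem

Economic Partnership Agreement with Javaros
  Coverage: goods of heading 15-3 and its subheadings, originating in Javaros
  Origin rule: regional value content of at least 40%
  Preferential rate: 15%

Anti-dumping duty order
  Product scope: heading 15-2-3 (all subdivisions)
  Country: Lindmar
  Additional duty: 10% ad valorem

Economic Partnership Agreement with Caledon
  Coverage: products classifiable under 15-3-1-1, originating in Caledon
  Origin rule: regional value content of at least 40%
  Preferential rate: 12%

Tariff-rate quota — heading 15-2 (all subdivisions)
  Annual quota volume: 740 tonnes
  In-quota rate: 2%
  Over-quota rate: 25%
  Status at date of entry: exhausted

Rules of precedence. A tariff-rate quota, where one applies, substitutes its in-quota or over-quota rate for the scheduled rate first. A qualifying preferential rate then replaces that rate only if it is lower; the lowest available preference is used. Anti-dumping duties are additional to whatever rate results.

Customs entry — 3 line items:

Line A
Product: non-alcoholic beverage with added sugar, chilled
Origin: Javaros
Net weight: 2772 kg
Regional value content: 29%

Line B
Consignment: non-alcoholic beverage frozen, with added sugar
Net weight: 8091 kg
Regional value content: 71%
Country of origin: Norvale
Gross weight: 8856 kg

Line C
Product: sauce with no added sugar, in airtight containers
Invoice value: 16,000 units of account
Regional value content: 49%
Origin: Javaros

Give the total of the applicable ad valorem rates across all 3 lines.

Line A: non-alcoholic beverage → 15-2; chilled → 15-2-3; with added sugar → 15-2-3-2. Scheduled 17%. quota on 15-2 exhausted → over-quota 25%; Javaros agreement on 15-3: 15-2-3-2 not covered. → 25%.
Line B: non-alcoholic beverage → 15-2; frozen → 15-2-1; with added sugar → 15-2-1-2. Scheduled 20%. quota on 15-2 exhausted → over-quota 25%; Norvale agreement on 15-1-2-2: 15-2-1-2 not covered. → 25%.
Line C: sauce → 15-3; in airtight containers → 15-3-1; with no added sugar → 15-3-1-2. Scheduled 32%. Javaros agreement on 15-3: RVC ≥ 40% → 15% available; preferential 15%. → 15%.
Sum: 25% + 25% + 15% = 65%.

65%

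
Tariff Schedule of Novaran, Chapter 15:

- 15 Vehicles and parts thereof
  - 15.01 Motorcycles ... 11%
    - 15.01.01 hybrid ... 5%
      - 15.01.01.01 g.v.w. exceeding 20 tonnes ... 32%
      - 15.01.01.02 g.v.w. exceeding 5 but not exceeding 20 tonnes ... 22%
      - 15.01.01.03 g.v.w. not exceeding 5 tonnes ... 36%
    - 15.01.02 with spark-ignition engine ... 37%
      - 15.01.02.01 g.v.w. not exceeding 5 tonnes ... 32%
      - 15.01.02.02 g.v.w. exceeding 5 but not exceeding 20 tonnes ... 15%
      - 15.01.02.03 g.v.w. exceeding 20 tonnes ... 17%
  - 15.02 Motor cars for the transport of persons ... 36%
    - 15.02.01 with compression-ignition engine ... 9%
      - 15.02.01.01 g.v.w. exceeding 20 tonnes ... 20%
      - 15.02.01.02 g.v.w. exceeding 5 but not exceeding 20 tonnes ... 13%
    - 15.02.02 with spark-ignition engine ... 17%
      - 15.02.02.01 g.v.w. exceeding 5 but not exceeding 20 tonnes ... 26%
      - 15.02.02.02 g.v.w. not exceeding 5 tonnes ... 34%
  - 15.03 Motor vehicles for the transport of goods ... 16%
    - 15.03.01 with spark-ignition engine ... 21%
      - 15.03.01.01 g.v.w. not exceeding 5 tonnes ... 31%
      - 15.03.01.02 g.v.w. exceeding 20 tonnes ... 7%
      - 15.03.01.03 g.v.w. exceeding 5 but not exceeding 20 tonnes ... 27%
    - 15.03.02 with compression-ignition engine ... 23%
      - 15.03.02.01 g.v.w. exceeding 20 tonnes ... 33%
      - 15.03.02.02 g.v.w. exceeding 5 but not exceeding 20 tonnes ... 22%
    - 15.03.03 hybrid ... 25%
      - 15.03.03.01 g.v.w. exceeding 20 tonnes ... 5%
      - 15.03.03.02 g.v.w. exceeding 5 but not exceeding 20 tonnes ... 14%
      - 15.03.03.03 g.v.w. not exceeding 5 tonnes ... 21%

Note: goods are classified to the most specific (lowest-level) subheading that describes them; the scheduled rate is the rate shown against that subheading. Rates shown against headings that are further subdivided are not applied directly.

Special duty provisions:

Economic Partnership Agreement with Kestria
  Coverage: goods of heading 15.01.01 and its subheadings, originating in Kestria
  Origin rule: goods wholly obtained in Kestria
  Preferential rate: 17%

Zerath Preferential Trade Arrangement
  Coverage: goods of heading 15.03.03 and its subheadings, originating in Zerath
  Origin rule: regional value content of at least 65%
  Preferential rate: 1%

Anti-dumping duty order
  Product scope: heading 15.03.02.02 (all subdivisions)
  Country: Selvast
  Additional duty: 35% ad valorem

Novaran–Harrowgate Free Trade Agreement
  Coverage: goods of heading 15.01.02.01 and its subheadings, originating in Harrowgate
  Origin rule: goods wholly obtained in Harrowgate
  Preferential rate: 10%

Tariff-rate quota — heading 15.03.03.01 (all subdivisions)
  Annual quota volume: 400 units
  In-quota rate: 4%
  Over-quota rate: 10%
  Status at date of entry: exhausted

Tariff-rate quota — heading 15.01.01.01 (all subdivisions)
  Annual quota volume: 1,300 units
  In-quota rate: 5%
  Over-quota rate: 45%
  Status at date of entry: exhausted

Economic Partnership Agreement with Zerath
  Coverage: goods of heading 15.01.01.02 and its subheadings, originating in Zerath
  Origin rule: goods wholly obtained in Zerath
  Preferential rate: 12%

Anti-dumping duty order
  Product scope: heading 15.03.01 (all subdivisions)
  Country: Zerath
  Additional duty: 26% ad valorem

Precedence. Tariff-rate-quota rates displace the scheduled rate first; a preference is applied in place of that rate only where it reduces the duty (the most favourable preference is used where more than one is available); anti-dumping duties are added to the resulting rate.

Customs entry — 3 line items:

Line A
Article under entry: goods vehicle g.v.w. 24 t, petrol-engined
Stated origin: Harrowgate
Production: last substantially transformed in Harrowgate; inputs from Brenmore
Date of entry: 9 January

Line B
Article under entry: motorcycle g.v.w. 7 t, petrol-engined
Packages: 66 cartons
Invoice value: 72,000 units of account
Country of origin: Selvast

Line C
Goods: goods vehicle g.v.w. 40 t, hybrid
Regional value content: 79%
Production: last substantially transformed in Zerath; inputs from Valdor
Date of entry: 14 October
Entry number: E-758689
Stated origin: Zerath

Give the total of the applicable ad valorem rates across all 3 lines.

23%

Line A: goods vehicle → 15.03; petrol-engined → 15.03.01; g.v.w. 24 t → 15.03.01.02. Scheduled 7%. Harrowgate agreement on 15.01.02.01: 15.03.01.02 not covered. → 7%.
Line B: motorcycle → 15.01; petrol-engined → 15.01.02; g.v.w. 7 t → 15.01.02.02. Scheduled 15%. No special measure applies. → 15%.
Line C: goods vehicle → 15.03; hybrid → 15.03.03; g.v.w. 40 t → 15.03.03.01. Scheduled 5%. quota on 15.03.03.01 exhausted → over-quota 10%; Zerath agreement on 15.03.03: RVC ≥ 65% → 1% available; Zerath agreement on 15.01.01.02: 15.03.03.01 not covered; preferential 1%. → 1%.
Sum: 7% + 15% + 1% = 23%.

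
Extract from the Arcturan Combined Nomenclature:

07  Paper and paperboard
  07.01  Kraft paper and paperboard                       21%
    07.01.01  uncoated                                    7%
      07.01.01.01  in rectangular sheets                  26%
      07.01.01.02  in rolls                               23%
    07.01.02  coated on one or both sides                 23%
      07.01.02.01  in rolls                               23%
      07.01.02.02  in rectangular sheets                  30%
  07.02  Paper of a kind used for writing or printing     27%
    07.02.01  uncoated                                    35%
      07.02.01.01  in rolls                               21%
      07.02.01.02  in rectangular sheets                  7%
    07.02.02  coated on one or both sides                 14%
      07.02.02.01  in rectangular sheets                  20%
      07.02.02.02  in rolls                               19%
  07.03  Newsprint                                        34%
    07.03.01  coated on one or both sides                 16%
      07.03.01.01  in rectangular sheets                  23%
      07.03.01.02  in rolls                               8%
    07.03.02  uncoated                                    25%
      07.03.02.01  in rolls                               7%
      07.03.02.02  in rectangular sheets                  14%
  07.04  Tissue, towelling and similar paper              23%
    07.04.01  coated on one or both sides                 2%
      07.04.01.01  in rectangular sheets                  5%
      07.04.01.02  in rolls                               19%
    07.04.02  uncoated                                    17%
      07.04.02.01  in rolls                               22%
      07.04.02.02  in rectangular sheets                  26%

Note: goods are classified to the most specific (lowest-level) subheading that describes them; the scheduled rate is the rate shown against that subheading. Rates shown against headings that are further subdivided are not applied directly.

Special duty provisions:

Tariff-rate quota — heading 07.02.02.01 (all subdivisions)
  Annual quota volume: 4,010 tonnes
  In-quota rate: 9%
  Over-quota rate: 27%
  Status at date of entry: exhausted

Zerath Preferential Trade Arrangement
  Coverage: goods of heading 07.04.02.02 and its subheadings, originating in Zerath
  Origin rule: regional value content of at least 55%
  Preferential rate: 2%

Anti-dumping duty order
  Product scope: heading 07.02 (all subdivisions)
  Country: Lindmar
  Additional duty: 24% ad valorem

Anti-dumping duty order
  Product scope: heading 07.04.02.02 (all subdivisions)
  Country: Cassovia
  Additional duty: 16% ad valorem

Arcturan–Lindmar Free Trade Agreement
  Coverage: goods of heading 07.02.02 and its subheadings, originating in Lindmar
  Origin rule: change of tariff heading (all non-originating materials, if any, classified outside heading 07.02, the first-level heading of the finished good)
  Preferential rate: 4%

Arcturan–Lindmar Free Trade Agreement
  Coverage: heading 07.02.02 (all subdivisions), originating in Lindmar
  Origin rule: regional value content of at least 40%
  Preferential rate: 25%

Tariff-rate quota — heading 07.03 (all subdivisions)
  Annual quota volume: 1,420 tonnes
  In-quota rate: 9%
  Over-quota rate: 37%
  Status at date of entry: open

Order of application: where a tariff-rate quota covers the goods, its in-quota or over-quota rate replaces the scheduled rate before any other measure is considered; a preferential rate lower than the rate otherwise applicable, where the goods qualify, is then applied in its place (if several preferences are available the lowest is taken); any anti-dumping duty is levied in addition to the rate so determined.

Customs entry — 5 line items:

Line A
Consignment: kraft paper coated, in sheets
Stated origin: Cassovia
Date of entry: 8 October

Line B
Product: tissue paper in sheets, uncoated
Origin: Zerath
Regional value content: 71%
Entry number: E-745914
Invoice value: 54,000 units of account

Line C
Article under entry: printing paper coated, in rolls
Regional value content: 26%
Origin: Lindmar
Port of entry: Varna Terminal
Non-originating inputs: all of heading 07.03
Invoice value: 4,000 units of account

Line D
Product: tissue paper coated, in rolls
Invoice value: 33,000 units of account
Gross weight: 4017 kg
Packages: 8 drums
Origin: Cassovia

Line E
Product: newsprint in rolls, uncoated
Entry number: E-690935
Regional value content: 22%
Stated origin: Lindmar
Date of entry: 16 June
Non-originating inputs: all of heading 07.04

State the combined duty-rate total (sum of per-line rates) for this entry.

Line A: kraft paper → 07.01; coated → 07.01.02; in sheets → 07.01.02.02. Scheduled 30%. No special measure applies. → 30%.
Line B: tissue paper → 07.04; uncoated → 07.04.02; in sheets → 07.04.02.02. Scheduled 26%. Zerath agreement on 07.04.02.02: RVC ≥ 55% → 2% available; preferential 2%. → 2%.
Line C: printing paper → 07.02; coated → 07.02.02; in rolls → 07.02.02.02. Scheduled 19%. Lindmar agreement on 07.02.02: CTH met → 4% available; Lindmar agreement on 07.02.02: RVC < 40%; preferential 4%; anti-dumping (Lindmar, 07.02): +24%; total 4% + 24% = 28%. → 28%.
Line D: tissue paper → 07.04; coated → 07.04.01; in rolls → 07.04.01.02. Scheduled 19%. No special measure applies. → 19%.
Line E: newsprint → 07.03; uncoated → 07.03.02; in rolls → 07.03.02.01. Scheduled 7%. quota on 07.03 open → in-quota 9%; Lindmar agreement on 07.02.02: 07.03.02.01 not covered; Lindmar agreement on 07.02.02: 07.03.02.01 not covered. → 9%.
Sum: 30% + 2% + 28% + 19% + 9% = 88%.

88%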